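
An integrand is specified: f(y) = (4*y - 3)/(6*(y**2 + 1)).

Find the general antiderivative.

F(y) = (2*log(y**2 + 1) - 3*atan(y))/6 + C

A first test for any F(y): its y-derivative must equal f(y) identically.
Check: d/dy[(2*log(y**2 + 1) - 3*atan(y))/6] = (4*y - 3)/(6*y**2 + 6), which equals f(y).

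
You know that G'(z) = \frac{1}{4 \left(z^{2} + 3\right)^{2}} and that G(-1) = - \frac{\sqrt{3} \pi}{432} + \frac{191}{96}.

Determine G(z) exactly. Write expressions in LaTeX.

Differentiate the proposed G(z) back; it has to land on the given G'(z).
A general antiderivative is \frac{z}{24 z^{2} + 72} + \frac{\sqrt{3} \operatorname{atan}{\left(\frac{\sqrt{3} z}{3} \right)}}{72} + C.
The condition gives C = - \frac{\sqrt{3} \pi}{432} + \frac{191}{96} - (- \frac{\sqrt{3} \pi}{432} - \frac{1}{96}) = 2.
So G(z) = \frac{z}{24 z^{2} + 72} + \frac{\sqrt{3} \operatorname{atan}{\left(\frac{\sqrt{3} z}{3} \right)}}{72} + 2.
Check: d/dz[\frac{z}{24 z^{2} + 72} + \frac{\sqrt{3} \operatorname{atan}{\left(\frac{\sqrt{3} z}{3} \right)}}{72} + 2] = \frac{1}{4 z^{4} + 24 z^{2} + 36}, which equals G'(z).

G(z) = \frac{z}{24 z^{2} + 72} + \frac{\sqrt{3} \operatorname{atan}{\left(\frac{\sqrt{3} z}{3} \right)}}{72} + 2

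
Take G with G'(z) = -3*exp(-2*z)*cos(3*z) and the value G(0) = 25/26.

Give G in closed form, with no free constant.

A candidate passes only if d/dz[G] lands on the given G'(z) exactly.
A general antiderivative is -9*exp(-2*z)*sin(3*z)/13 + 6*exp(-2*z)*cos(3*z)/13 + C.
The condition gives C = 25/26 - (6/13) = 1/2.
So G(z) = (13*exp(2*z) - 18*sin(3*z) + 12*cos(3*z))*exp(-2*z)/26.
Check: d/dz[(13*exp(2*z) - 18*sin(3*z) + 12*cos(3*z))*exp(-2*z)/26] = -3*exp(-2*z)*cos(3*z) = G'(z).

G(z) = (13*exp(2*z) - 18*sin(3*z) + 12*cos(3*z))*exp(-2*z)/26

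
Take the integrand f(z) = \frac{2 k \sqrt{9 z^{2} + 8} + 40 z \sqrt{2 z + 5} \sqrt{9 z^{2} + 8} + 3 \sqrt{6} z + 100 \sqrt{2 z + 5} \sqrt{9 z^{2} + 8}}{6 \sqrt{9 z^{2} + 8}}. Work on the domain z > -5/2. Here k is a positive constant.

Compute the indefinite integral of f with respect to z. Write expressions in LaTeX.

A first test for any F(z): its z-derivative must equal f(z) identically.
Check: d/dz[\frac{6 k z + 12 \left(2 z + 5\right)^{\frac{5}{2}} + \sqrt{6} \sqrt{9 z^{2} + 8}}{18}] = \frac{2 k \sqrt{9 z^{2} + 8} + 40 z \sqrt{2 z + 5} \sqrt{9 z^{2} + 8} + 3 \sqrt{6} z + 100 \sqrt{2 z + 5} \sqrt{9 z^{2} + 8}}{6 \sqrt{9 z^{2} + 8}} = f(z).

F(z) = \frac{6 k z + 12 \left(2 z + 5\right)^{\frac{5}{2}} + \sqrt{6} \sqrt{9 z^{2} + 8}}{18} + C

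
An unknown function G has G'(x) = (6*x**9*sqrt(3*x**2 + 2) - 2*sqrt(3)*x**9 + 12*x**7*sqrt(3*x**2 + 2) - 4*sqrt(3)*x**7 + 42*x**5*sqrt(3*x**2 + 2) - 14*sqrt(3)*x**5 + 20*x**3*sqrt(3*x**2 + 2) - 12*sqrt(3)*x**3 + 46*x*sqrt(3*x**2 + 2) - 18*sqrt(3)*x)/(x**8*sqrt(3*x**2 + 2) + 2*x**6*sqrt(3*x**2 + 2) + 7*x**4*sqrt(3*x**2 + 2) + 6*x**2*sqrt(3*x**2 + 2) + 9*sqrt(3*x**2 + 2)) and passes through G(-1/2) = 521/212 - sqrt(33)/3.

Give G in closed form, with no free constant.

For G(x) to be correct, d/dx[G] must agree with the stated G'(x) identically.
A general antiderivative is 3*x**2 - 2*sqrt(x**2 + 2/3) + 4/(x**4 + x**2 + 3) + C.
The condition gives C = 521/212 - sqrt(33)/3 - (415/212 - sqrt(33)/3) = 1/2.
So G(x) = (18*x**6 - 4*sqrt(3)*x**4*sqrt(3*x**2 + 2) + 21*x**4 - 4*sqrt(3)*x**2*sqrt(3*x**2 + 2) + 57*x**2 - 12*sqrt(3)*sqrt(3*x**2 + 2) + 33)/(6*(x**4 + x**2 + 3)).
Check: d/dx[(18*x**6 - 4*sqrt(3)*x**4*sqrt(3*x**2 + 2) + 21*x**4 - 4*sqrt(3)*x**2*sqrt(3*x**2 + 2) + 57*x**2 - 12*sqrt(3)*sqrt(3*x**2 + 2) + 33)/(6*(x**4 + x**2 + 3))] = (6*x**9*sqrt(3*x**2 + 2) - 2*sqrt(3)*x**9 + 12*x**7*sqrt(3*x**2 + 2) - 4*sqrt(3)*x**7 + 42*x**5*sqrt(3*x**2 + 2) - 14*sqrt(3)*x**5 + 20*x**3*sqrt(3*x**2 + 2) - 12*sqrt(3)*x**3 + 46*x*sqrt(3*x**2 + 2) - 18*sqrt(3)*x)/(x**8*sqrt(3*x**2 + 2) + 2*x**6*sqrt(3*x**2 + 2) + 7*x**4*sqrt(3*x**2 + 2) + 6*x**2*sqrt(3*x**2 + 2) + 9*sqrt(3*x**2 + 2)) = G'(x).

G(x) = (18*x**6 - 4*sqrt(3)*x**4*sqrt(3*x**2 + 2) + 21*x**4 - 4*sqrt(3)*x**2*sqrt(3*x**2 + 2) + 57*x**2 - 12*sqrt(3)*sqrt(3*x**2 + 2) + 33)/(6*(x**4 + x**2 + 3))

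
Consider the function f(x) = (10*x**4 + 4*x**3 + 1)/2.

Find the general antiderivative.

F(x) = x*(2*x**4 + x**3 + 1)/2 + C

Any candidate F(x) must reproduce f(x) exactly when differentiated.
Check: d/dx[x*(2*x**4 + x**3 + 1)/2] = 5*x**4 + 2*x**3 + 1/2, which equals f(x).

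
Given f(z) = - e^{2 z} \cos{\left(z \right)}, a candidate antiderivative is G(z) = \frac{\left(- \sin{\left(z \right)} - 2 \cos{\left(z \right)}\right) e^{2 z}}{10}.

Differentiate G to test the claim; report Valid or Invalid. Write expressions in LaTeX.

d/dz[G] = - \frac{e^{2 z} \cos{\left(z \right)}}{2}
d/dz[G] - f(z) = \frac{e^{2 z} \cos{\left(z \right)}}{2} != 0.

Invalid: d/dz[G] - f = \frac{e^{2 z} \cos{\left(z \right)}}{2}, which is not 0.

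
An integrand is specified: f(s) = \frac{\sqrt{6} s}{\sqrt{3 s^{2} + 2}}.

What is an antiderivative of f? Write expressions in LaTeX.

The substitution u = 2 s^{2} + \frac{4}{3} works: f is exactly (dF/du)*(du/ds) for that inner function.
Check: d/ds[\frac{\sqrt{6} \sqrt{3 s^{2} + 2}}{3}] = \frac{\sqrt{6} s}{\sqrt{3 s^{2} + 2}} = f(s).

An antiderivative is F(s) = \frac{\sqrt{6} \sqrt{3 s^{2} + 2}}{3}.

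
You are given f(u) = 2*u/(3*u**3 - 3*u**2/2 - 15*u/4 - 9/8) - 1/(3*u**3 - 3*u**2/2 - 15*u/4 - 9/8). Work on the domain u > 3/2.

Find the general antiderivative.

F(u) = ((2*u + 1)*log(u - 3/2) - (2*u + 1)*log(u + 1/2) - 4)/(6*(2*u + 1)) + C

Factor the denominator (3*(2*u - 3)*(2*u + 1)**2) and decompose: f = -1/(3*(2*u + 1)) + 4/(3*(2*u + 1)**2) + 1/(3*(2*u - 3)); each piece integrates to a log, atan, or power term.
Check: d/du[((2*u + 1)*log(u - 3/2) - (2*u + 1)*log(u + 1/2) - 4)/(6*(2*u + 1))] = (16*u - 8)/(24*u**3 - 12*u**2 - 30*u - 9), which equals f(u).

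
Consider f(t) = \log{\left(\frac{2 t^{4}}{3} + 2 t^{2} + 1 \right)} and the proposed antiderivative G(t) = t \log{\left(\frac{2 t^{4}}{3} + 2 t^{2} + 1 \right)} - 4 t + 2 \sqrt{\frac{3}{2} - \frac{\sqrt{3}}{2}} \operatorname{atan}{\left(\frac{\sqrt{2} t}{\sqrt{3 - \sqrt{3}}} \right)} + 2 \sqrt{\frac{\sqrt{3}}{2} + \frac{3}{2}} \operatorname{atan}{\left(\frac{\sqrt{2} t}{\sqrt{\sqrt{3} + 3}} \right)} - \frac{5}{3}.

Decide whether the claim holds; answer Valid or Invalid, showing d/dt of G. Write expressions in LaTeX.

Valid. The derivative of G reproduces f.

d/dt[G] = \log{\left(\frac{2 t^{4}}{3} + 2 t^{2} + 1 \right)}
This equals f(t) exactly, so the claim holds.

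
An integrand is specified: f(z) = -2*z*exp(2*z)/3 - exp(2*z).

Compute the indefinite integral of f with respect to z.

Recognize the product-rule pattern: f = u'v + uv' with u = -z/3 - 1/3, v = exp(2*z), so integration by parts undoes it.
Check: d/dz[-(z + 1)*exp(2*z)/3] = -2*z*exp(2*z)/3 - exp(2*z) = f(z).

F(z) = -(z + 1)*exp(2*z)/3 + C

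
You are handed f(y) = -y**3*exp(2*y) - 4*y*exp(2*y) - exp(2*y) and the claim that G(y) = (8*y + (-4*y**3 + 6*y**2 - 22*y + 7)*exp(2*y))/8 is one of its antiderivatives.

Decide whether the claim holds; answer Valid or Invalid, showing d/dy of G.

d/dy[G] = -y**3*exp(2*y) - 4*y*exp(2*y) - exp(2*y) + 1
d/dy[G] - f(y) = 1 != 0.

Invalid: d/dy[G] - f = 1, which is not 0.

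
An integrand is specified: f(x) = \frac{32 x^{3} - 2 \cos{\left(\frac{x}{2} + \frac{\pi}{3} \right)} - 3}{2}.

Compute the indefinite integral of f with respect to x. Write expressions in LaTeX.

Any candidate F(x) must reproduce f(x) exactly when differentiated.
Check: d/dx[4 x^{4} - \frac{3 x}{2} - 2 \sin{\left(\frac{x}{2} + \frac{\pi}{3} \right)}] = 16 x^{3} - \cos{\left(\frac{x}{2} + \frac{\pi}{3} \right)} - \frac{3}{2}, which equals f(x).

F(x) = 4 x^{4} - \frac{3 x}{2} - 2 \sin{\left(\frac{x}{2} + \frac{\pi}{3} \right)} + C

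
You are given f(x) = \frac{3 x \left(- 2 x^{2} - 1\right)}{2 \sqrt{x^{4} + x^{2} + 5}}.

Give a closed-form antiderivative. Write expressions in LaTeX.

f matches the chain-rule pattern g'(h)*h' with inner function h(x) = x^{4} + x^{2} + 5; substituting u = h(x) collapses the integral.
Check: d/dx[- \frac{3 \sqrt{x^{4} + x^{2} + 5}}{2}] = \frac{- 6 x^{3} - 3 x}{2 \sqrt{x^{4} + x^{2} + 5}}, which equals f(x).

An antiderivative is F(x) = - \frac{3 \sqrt{x^{4} + x^{2} + 5}}{2}.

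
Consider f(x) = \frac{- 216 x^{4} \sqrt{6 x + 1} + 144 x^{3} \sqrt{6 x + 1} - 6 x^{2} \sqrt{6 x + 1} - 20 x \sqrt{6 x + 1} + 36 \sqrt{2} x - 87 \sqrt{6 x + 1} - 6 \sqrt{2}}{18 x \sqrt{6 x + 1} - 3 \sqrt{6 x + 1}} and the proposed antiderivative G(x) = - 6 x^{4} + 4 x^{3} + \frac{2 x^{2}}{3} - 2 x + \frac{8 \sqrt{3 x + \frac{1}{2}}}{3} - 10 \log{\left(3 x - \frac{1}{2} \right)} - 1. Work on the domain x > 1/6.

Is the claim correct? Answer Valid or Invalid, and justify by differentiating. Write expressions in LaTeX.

Invalid: d/dx[G] - f = \frac{- 1296 x^{5} + 648 x^{4} + 108 x^{3} - 126 x^{2} + 36 \sqrt{2} x \sqrt{6 x + 1} - 542 x - 6 \sqrt{2} \sqrt{6 x + 1} - 87}{108 x^{2} - 3}, which is not 0.

d/dx[G] = \frac{- 432 x^{4} \sqrt{6 x + 1} + 288 x^{3} \sqrt{6 x + 1} - 12 x^{2} \sqrt{6 x + 1} - 40 x \sqrt{6 x + 1} + 72 \sqrt{2} x - 174 \sqrt{6 x + 1} - 12 \sqrt{2}}{18 x \sqrt{6 x + 1} - 3 \sqrt{6 x + 1}}
d/dx[G] - f(x) = \frac{- 1296 x^{5} + 648 x^{4} + 108 x^{3} - 126 x^{2} + 36 \sqrt{2} x \sqrt{6 x + 1} - 542 x - 6 \sqrt{2} \sqrt{6 x + 1} - 87}{108 x^{2} - 3} != 0.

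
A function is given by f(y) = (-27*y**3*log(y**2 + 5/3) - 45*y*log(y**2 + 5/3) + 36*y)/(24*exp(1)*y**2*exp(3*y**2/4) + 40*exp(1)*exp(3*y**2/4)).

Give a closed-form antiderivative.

Recognize the product-rule pattern: f = u'v + uv' with u = 3*exp(-3*y**2/4 - 1)/4, v = log(y**2 + 5/3), so integration by parts undoes it.
Check: d/dy[3*exp(-3*y**2/4 - 1)*log(y**2 + 5/3)/4] = (-27*y**3*log(y**2 + 5/3) - 45*y*log(y**2 + 5/3) + 36*y)/(24*exp(1)*y**2*exp(3*y**2/4) + 40*exp(1)*exp(3*y**2/4)) = f(y).

An antiderivative is F(y) = 3*exp(-3*y**2/4 - 1)*log(y**2 + 5/3)/4.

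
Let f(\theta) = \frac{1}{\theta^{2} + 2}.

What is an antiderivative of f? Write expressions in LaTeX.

An antiderivative is F(\theta) = \frac{\sqrt{2} \operatorname{atan}{\left(\frac{\sqrt{2} \theta}{2} \right)}}{2}.

Whatever form F(\theta) takes, F'(\theta) = f(\theta) is non-negotiable.
Check: d/d\theta[\frac{\sqrt{2} \operatorname{atan}{\left(\frac{\sqrt{2} \theta}{2} \right)}}{2}] = \frac{1}{\theta^{2} + 2} = f(\theta).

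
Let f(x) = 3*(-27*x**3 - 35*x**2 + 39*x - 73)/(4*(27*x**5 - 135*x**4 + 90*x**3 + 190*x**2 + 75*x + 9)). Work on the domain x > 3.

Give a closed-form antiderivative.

An antiderivative is F(x) = (3*x + 1)**(-2) + 3/(4*(x - 3)).

Whatever form F(x) takes, F'(x) = f(x) is non-negotiable.
Check: d/dx[(3*x + 1)**(-2) + 3/(4*(x - 3))] = (-81*x**3 - 105*x**2 + 117*x - 219)/(108*x**5 - 540*x**4 + 360*x**3 + 760*x**2 + 300*x + 36), which equals f(x).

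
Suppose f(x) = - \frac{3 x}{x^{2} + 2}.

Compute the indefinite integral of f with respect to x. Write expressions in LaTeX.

f matches the chain-rule pattern g'(h)*h' with inner function h(x) = \frac{x^{2}}{2} + 1; substituting u = h(x) collapses the integral.
Check: d/dx[- \frac{3 \log{\left(\frac{x^{2}}{2} + 1 \right)}}{2}] = - \frac{3 x}{x^{2} + 2} = f(x).

F(x) = - \frac{3 \log{\left(\frac{x^{2}}{2} + 1 \right)}}{2} + C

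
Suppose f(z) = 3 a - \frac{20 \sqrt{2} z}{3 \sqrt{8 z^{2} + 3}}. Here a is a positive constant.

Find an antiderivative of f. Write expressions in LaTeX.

Differentiate the proposed F(z) back; it has to land on f(z) exactly.
Check: d/dz[3 a z - \frac{5 \sqrt{4 z^{2} + \frac{3}{2}}}{3}] = \frac{9 a \sqrt{8 z^{2} + 3} - 20 \sqrt{2} z}{3 \sqrt{8 z^{2} + 3}}, which equals f(z).

An antiderivative is F(z) = 3 a z - \frac{5 \sqrt{4 z^{2} + \frac{3}{2}}}{3}.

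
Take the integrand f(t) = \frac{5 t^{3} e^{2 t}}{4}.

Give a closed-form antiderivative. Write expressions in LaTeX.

f has the shape u'v + uv' for u = \frac{5 t^{3}}{8} - \frac{15 t^{2}}{16} + \frac{15 t}{16} - \frac{15}{32} and v = e^{2 t} — it is the derivative of the product u*v.
Check: d/dt[\frac{5 t^{3} e^{2 t}}{8} - \frac{15 t^{2} e^{2 t}}{16} + \frac{15 t e^{2 t}}{16} - \frac{15 e^{2 t}}{32}] = \frac{5 t^{3} e^{2 t}}{4} = f(t).

An antiderivative is F(t) = \frac{5 t^{3} e^{2 t}}{8} - \frac{15 t^{2} e^{2 t}}{16} + \frac{15 t e^{2 t}}{16} - \frac{15 e^{2 t}}{32}.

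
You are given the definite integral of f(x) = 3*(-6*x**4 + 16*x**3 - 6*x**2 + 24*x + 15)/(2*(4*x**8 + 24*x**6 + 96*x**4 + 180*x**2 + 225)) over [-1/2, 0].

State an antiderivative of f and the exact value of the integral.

f has the shape u'v + uv' for u = 1/(2*x**4/3 + 2*x**2 + 5) and v = x/2 - 1 — it is the derivative of the product u*v.
F(x) = (3*x - 6)/(4*x**4 + 12*x**2 + 30) is an antiderivative of f.
Check: d/dx[(3*x - 6)/(4*x**4 + 12*x**2 + 30)] = (-18*x**4 + 48*x**3 - 18*x**2 + 72*x + 45)/(8*x**8 + 48*x**6 + 192*x**4 + 360*x**2 + 450), which equals f(x).
F(0) = -1/5; F(-1/2) = -30/133.
Integral = F(0) - F(-1/2) = 17/665.

Antiderivative: F(x) = (3*x - 6)/(4*x**4 + 12*x**2 + 30); value = 17/665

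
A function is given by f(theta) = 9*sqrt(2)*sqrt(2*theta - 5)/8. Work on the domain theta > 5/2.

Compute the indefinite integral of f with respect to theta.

For F(theta) to be correct the identity F'(theta) - f(theta) = 0 must hold.
Check: d/dtheta[3*(theta - 5/2)**(3/2)/2] = 9*sqrt(2)*sqrt(2*theta - 5)/8 = f(theta).

F(theta) = 3*(theta - 5/2)**(3/2)/2 + C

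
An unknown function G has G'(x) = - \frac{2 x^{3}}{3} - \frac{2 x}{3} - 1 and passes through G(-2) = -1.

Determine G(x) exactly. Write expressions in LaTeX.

G(x) = - \frac{x^{4}}{6} - \frac{x^{2}}{3} - x + 1

The integrand splits into summands that can be handled one at a time.
A general antiderivative is - \frac{x^{4}}{6} - \frac{x^{2}}{3} - x + C.
The condition gives C = -1 - (-2) = 1.
So G(x) = - \frac{x^{4}}{6} - \frac{x^{2}}{3} - x + 1.
Check: d/dx[- \frac{x^{4}}{6} - \frac{x^{2}}{3} - x + 1] = - \frac{2 x^{3}}{3} - \frac{2 x}{3} - 1 = G'(x).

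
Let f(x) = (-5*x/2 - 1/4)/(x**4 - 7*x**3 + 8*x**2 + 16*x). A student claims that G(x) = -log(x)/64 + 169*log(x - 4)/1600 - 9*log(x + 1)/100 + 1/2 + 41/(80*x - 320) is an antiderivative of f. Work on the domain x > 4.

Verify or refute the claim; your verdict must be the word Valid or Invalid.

Valid - the claim checks out under differentiation.

d/dx[G] = (-10*x - 1)/(4*x**4 - 28*x**3 + 32*x**2 + 64*x)
This equals f(x) exactly, so the claim holds.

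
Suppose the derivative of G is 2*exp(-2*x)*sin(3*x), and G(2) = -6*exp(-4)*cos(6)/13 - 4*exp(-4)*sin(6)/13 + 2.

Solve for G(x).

G(x) = 2 - 4*exp(-2*x)*sin(3*x)/13 - 6*exp(-2*x)*cos(3*x)/13

Recover the given G'(x) by differentiating a candidate G(x); any mismatch rules it out.
A general antiderivative is -4*exp(-2*x)*sin(3*x)/13 - 6*exp(-2*x)*cos(3*x)/13 + C.
The condition gives C = -6*exp(-4)*cos(6)/13 - 4*exp(-4)*sin(6)/13 + 2 - (-6*exp(-4)*cos(6)/13 - 4*exp(-4)*sin(6)/13) = 2.
So G(x) = 2 - 4*exp(-2*x)*sin(3*x)/13 - 6*exp(-2*x)*cos(3*x)/13.
Check: d/dx[2 - 4*exp(-2*x)*sin(3*x)/13 - 6*exp(-2*x)*cos(3*x)/13] = 2*exp(-2*x)*sin(3*x) = G'(x).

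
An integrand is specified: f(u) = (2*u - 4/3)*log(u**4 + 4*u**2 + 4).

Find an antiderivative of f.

Since d/du undoes antidifferentiation here, F'(u) = f(u) is required of F(u).
Check: d/du[-2*u**2 + 16*u/3 + (u**2 - 4*u/3)*log(u**4 + 4*u**2 + 4) + 4*log(u**2 + 2) - 16*sqrt(2)*atan(sqrt(2)*u/2)/3] = 2*u*log(u**4 + 4*u**2 + 4) - 4*log(u**4 + 4*u**2 + 4)/3, which equals f(u).

An antiderivative is F(u) = -2*u**2 + 16*u/3 + (u**2 - 4*u/3)*log(u**4 + 4*u**2 + 4) + 4*log(u**2 + 2) - 16*sqrt(2)*atan(sqrt(2)*u/2)/3.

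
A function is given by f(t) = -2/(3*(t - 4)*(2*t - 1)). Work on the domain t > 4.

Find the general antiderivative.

The denominator factors as 3*(t - 4)*(2*t - 1); partial fractions split f into directly integrable pieces: 4/(21*(2*t - 1)) - 2/(21*(t - 4)).
Check: d/dt[-2*log(t - 4)/21 + 2*log(t - 1/2)/21] = -2/(6*t**2 - 27*t + 12), which equals f(t).

F(t) = -2*log(t - 4)/21 + 2*log(t - 1/2)/21 + C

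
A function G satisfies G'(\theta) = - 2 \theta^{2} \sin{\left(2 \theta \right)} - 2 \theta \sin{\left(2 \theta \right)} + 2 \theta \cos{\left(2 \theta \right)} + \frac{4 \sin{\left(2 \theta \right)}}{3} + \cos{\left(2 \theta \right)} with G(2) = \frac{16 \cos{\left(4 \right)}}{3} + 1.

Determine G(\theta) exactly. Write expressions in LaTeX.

G(\theta) = \theta^{2} \cos{\left(2 \theta \right)} + \theta \cos{\left(2 \theta \right)} - \frac{2 \cos{\left(2 \theta \right)}}{3} + 1

G'(\theta) has the shape u'v + uv' for u = \theta^{2} + \theta - \frac{2}{3} and v = \cos{\left(2 \theta \right)} — it is the derivative of the product u*v.
A general antiderivative is - \left(- \theta^{2} - \theta + \frac{2}{3}\right) \cos{\left(2 \theta \right)} + C.
The condition gives C = \frac{16 \cos{\left(4 \right)}}{3} + 1 - (\frac{16 \cos{\left(4 \right)}}{3}) = 1.
So G(\theta) = \theta^{2} \cos{\left(2 \theta \right)} + \theta \cos{\left(2 \theta \right)} - \frac{2 \cos{\left(2 \theta \right)}}{3} + 1.
Check: d/d\theta[\theta^{2} \cos{\left(2 \theta \right)} + \theta \cos{\left(2 \theta \right)} - \frac{2 \cos{\left(2 \theta \right)}}{3} + 1] = - 2 \theta^{2} \sin{\left(2 \theta \right)} - 2 \theta \sin{\left(2 \theta \right)} + 2 \theta \cos{\left(2 \theta \right)} + \frac{4 \sin{\left(2 \theta \right)}}{3} + \cos{\left(2 \theta \right)} = G'(\theta).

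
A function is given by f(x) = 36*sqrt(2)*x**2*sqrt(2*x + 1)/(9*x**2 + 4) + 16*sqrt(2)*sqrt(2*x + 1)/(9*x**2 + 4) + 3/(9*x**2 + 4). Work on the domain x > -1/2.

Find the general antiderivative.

The integrand splits into summands that can be handled one at a time.
Check: d/dx[(16*sqrt(2)*x*sqrt(2*x + 1) + 8*sqrt(2)*sqrt(2*x + 1) + 3*atan(3*x/2))/6] = (72*sqrt(2)*x**3 + 36*sqrt(2)*x**2 + 32*sqrt(2)*x + 3*sqrt(2*x + 1) + 16*sqrt(2))/(9*x**2*sqrt(2*x + 1) + 4*sqrt(2*x + 1)), which equals f(x).

F(x) = (16*sqrt(2)*x*sqrt(2*x + 1) + 8*sqrt(2)*sqrt(2*x + 1) + 3*atan(3*x/2))/6 + C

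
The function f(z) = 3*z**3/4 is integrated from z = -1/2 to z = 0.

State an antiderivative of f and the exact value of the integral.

Antiderivative: F(z) = 3*z**4/16; value = -3/256

A first test for any F(z): its z-derivative must equal f(z) identically.
F(z) = 3*z**4/16 is an antiderivative of f.
Check: d/dz[3*z**4/16] = 3*z**3/4 = f(z).
F(0) = 0; F(-1/2) = 3/256.
Integral = F(0) - F(-1/2) = -3/256.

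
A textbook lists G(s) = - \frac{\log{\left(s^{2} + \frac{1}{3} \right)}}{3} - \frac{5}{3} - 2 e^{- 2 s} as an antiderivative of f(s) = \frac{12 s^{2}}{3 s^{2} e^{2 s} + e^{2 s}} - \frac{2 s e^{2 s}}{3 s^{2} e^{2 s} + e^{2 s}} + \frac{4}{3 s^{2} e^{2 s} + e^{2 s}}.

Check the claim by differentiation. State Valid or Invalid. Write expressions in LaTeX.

Valid. The derivative of G reproduces f.

d/ds[G] = \frac{12 s^{2} - 2 s e^{2 s} + 4}{3 s^{2} e^{2 s} + e^{2 s}}
This equals f(s) exactly, so the claim holds.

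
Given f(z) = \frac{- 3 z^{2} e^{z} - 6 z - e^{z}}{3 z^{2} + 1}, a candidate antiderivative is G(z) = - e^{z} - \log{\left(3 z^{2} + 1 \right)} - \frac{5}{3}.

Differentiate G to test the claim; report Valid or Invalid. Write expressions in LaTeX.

Valid: G'(z) = f(z).

d/dz[G] = \frac{- 3 z^{2} e^{z} - 6 z - e^{z}}{3 z^{2} + 1}
This equals f(z) exactly, so the claim holds.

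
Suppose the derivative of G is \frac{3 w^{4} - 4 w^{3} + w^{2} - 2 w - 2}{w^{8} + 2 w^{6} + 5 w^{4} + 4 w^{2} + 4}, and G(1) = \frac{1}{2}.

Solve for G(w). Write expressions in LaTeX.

G(w) = - \frac{w}{w^{4} + w^{2} + 2} + \frac{1}{2} + \frac{1}{w^{4} + w^{2} + 2}

G'(w) has the shape u'v + uv' for u = \frac{1}{\frac{w^{4}}{2} + \frac{w^{2}}{2} + 1} and v = \frac{1}{2} - \frac{w}{2} — it is the derivative of the product u*v.
A general antiderivative is \frac{\frac{1}{2} - \frac{w}{2}}{\frac{w^{4}}{2} + \frac{w^{2}}{2} + 1} + C.
The condition gives C = \frac{1}{2} - (0) = \frac{1}{2}.
So G(w) = - \frac{w}{w^{4} + w^{2} + 2} + \frac{1}{2} + \frac{1}{w^{4} + w^{2} + 2}.
Check: d/dw[- \frac{w}{w^{4} + w^{2} + 2} + \frac{1}{2} + \frac{1}{w^{4} + w^{2} + 2}] = \frac{3 w^{4} - 4 w^{3} + w^{2} - 2 w - 2}{w^{8} + 2 w^{6} + 5 w^{4} + 4 w^{2} + 4} = G'(w).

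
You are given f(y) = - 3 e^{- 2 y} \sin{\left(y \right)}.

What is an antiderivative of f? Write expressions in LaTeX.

An antiderivative is F(y) = \frac{6 e^{- 2 y} \sin{\left(y \right)}}{5} + \frac{3 e^{- 2 y} \cos{\left(y \right)}}{5}.

Differentiate the proposed F(y) back; it has to land on f(y) exactly.
Check: d/dy[\frac{6 e^{- 2 y} \sin{\left(y \right)}}{5} + \frac{3 e^{- 2 y} \cos{\left(y \right)}}{5}] = - 3 e^{- 2 y} \sin{\left(y \right)} = f(y).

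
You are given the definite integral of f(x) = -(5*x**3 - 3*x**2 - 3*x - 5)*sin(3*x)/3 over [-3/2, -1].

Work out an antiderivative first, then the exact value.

Antiderivative: F(x) = 5*x**3*cos(3*x)/9 - 5*x**2*sin(3*x)/9 - x**2*cos(3*x)/3 + 2*x*sin(3*x)/9 - 19*x*cos(3*x)/27 + 19*sin(3*x)/81 - 13*cos(3*x)/27; value = 443*cos(9/2)/216 + 44*sin(3)/81 - 2*cos(3)/3 - 437*sin(9/2)/324

For F(x) to be correct the identity F'(x) - f(x) = 0 must hold.
F(x) = 5*x**3*cos(3*x)/9 - 5*x**2*sin(3*x)/9 - x**2*cos(3*x)/3 + 2*x*sin(3*x)/9 - 19*x*cos(3*x)/27 + 19*sin(3*x)/81 - 13*cos(3*x)/27 is an antiderivative of f.
Check: d/dx[5*x**3*cos(3*x)/9 - 5*x**2*sin(3*x)/9 - x**2*cos(3*x)/3 + 2*x*sin(3*x)/9 - 19*x*cos(3*x)/27 + 19*sin(3*x)/81 - 13*cos(3*x)/27] = -5*x**3*sin(3*x)/3 + x**2*sin(3*x) + x*sin(3*x) + 5*sin(3*x)/3, which equals f(x).
F(-1) = 44*sin(3)/81 - 2*cos(3)/3; F(-3/2) = 437*sin(9/2)/324 - 443*cos(9/2)/216.
Integral = F(-1) - F(-3/2) = 443*cos(9/2)/216 + 44*sin(3)/81 - 2*cos(3)/3 - 437*sin(9/2)/324.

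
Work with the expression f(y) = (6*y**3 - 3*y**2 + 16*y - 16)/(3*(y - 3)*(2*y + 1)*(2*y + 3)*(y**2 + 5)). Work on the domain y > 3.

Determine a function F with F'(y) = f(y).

Factor the denominator (3*(y - 3)*(2*y + 1)*(2*y + 3)*(y**2 + 5)) and decompose: f = -(65*y - 953)/(8526*(y**2 + 5)) - 268/(783*(2*y + 3)) + 34/(147*(2*y + 1)) + 167/(2646*(y - 3)); each piece integrates to a log, atan, or power term.
Check: d/dy[167*log(y - 3)/2646 + 17*log(y + 1/2)/147 - 134*log(y + 3/2)/783 - 65*log(y**2 + 5)/17052 + 953*sqrt(5)*atan(sqrt(5)*y/5)/42630] = (6*y**3 - 3*y**2 + 16*y - 16)/(12*y**5 - 12*y**4 - 3*y**3 - 87*y**2 - 315*y - 135), which equals f(y).

An antiderivative is F(y) = 167*log(y - 3)/2646 + 17*log(y + 1/2)/147 - 134*log(y + 3/2)/783 - 65*log(y**2 + 5)/17052 + 953*sqrt(5)*atan(sqrt(5)*y/5)/42630.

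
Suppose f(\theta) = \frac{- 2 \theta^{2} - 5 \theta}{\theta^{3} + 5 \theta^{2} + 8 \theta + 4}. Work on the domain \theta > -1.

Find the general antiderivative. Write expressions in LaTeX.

Factor the denominator (\left(\theta + 1\right) \left(\theta + 2\right)^{2}) and decompose: f = - \frac{5}{\theta + 2} - \frac{2}{\left(\theta + 2\right)^{2}} + \frac{3}{\theta + 1}; each piece integrates to a log, atan, or power term.
Check: d/d\theta[3 \log{\left(\theta + 1 \right)} - 5 \log{\left(\theta + 2 \right)} + \frac{2}{\theta + 2}] = \frac{- 2 \theta^{2} - 5 \theta}{\theta^{3} + 5 \theta^{2} + 8 \theta + 4} = f(\theta).

F(\theta) = 3 \log{\left(\theta + 1 \right)} - 5 \log{\left(\theta + 2 \right)} + \frac{2}{\theta + 2} + C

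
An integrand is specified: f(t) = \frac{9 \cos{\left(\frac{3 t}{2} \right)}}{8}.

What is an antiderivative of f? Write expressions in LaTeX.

An antiderivative is F(t) = \frac{3 \sin{\left(\frac{3 t}{2} \right)}}{4}.

For F(t) to be correct the identity F'(t) - f(t) = 0 must hold.
Check: d/dt[\frac{3 \sin{\left(\frac{3 t}{2} \right)}}{4}] = \frac{9 \cos{\left(\frac{3 t}{2} \right)}}{8} = f(t).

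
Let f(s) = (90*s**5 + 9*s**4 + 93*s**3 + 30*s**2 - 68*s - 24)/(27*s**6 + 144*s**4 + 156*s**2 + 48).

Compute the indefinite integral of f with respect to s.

F(s) = (-6*s + 10*(3*s**2 + 2)*log(s**2 + 4) + 9)/(6*(3*s**2 + 2)) + C

An antiderivative F(s) passes only if d/ds[F] lands on f(s) exactly.
Check: d/ds[(-6*s + 10*(3*s**2 + 2)*log(s**2 + 4) + 9)/(6*(3*s**2 + 2))] = (90*s**5 + 9*s**4 + 93*s**3 + 30*s**2 - 68*s - 24)/(27*s**6 + 144*s**4 + 156*s**2 + 48) = f(s).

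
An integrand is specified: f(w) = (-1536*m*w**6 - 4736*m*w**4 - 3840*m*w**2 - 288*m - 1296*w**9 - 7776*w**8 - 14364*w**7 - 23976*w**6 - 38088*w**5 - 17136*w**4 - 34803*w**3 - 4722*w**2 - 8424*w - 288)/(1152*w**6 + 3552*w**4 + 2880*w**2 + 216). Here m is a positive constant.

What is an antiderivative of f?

An antiderivative is F(w) = (-256*m*w**3 - 384*m*w - 54*w**6 - 432*w**5 - 945*w**4 - 648*w**3 - 240*w**2*log(4*w**2 + 1/3) - 1296*w**2 - 384*w - 360*log(4*w**2 + 1/3))/(192*w**2 + 288).

Whatever form F(w) takes, F'(w) = f(w) is non-negotiable.
Check: d/dw[(-256*m*w**3 - 384*m*w - 54*w**6 - 432*w**5 - 945*w**4 - 648*w**3 - 240*w**2*log(4*w**2 + 1/3) - 1296*w**2 - 384*w - 360*log(4*w**2 + 1/3))/(192*w**2 + 288)] = (-1536*m*w**6 - 4736*m*w**4 - 3840*m*w**2 - 288*m - 1296*w**9 - 7776*w**8 - 14364*w**7 - 23976*w**6 - 38088*w**5 - 17136*w**4 - 34803*w**3 - 4722*w**2 - 8424*w - 288)/(1152*w**6 + 3552*w**4 + 2880*w**2 + 216) = f(w).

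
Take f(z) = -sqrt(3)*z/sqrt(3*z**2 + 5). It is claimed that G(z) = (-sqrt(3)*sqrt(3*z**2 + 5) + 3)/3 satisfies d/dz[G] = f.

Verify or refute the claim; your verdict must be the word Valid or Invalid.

d/dz[G] = -sqrt(3)*z/sqrt(3*z**2 + 5)
This equals f(z) exactly, so the claim holds.

Valid - differentiating G returns exactly f.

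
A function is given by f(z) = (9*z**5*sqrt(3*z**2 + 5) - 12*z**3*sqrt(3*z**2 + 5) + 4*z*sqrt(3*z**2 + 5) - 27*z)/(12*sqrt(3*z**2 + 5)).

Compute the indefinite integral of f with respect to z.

F(z) = -(1/3 - z**2/2)**3 - 3*sqrt(3*z**2 + 5)/4 + C

Check any antiderivative F(z) by computing F'(z) and comparing it with f(z).
Check: d/dz[-(1/3 - z**2/2)**3 - 3*sqrt(3*z**2 + 5)/4] = (9*z**5*sqrt(3*z**2 + 5) - 12*z**3*sqrt(3*z**2 + 5) + 4*z*sqrt(3*z**2 + 5) - 27*z)/(12*sqrt(3*z**2 + 5)) = f(z).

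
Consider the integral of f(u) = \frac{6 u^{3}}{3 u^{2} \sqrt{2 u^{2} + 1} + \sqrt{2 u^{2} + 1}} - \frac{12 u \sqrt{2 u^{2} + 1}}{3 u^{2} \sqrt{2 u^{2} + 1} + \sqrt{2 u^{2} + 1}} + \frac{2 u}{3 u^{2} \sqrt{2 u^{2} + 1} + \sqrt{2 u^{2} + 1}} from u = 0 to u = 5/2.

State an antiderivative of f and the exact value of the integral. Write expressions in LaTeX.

Antiderivative: F(u) = \sqrt{2 u^{2} + 1} - 2 \log{\left(3 u^{2} + 1 \right)}; value = - 2 \log{\left(\frac{79}{4} \right)} - 1 + \frac{3 \sqrt{6}}{2}

The integrand splits into summands that can be handled one at a time.
F(u) = \sqrt{2 u^{2} + 1} - 2 \log{\left(3 u^{2} + 1 \right)} is an antiderivative of f.
Check: d/du[\sqrt{2 u^{2} + 1} - 2 \log{\left(3 u^{2} + 1 \right)}] = \frac{6 u^{3} - 12 u \sqrt{2 u^{2} + 1} + 2 u}{3 u^{2} \sqrt{2 u^{2} + 1} + \sqrt{2 u^{2} + 1}}, which equals f(u).
F(5/2) = - 2 \log{\left(\frac{79}{4} \right)} + \frac{3 \sqrt{6}}{2}; F(0) = 1.
Integral = F(5/2) - F(0) = - 2 \log{\left(\frac{79}{4} \right)} - 1 + \frac{3 \sqrt{6}}{2}.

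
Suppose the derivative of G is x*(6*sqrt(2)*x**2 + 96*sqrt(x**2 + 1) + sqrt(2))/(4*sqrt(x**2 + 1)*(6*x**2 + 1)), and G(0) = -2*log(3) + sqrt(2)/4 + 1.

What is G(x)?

G(x) = sqrt(2*x**2 + 2)/4 + 2*log(2*x**2 + 1/3) + 1

Check a candidate G(x) by differentiating: d/dx[G] must match the given G'(x).
A general antiderivative is sqrt(2*x**2 + 2)/4 + 2*log(2*x**2 + 1/3) + C.
The condition gives C = -2*log(3) + sqrt(2)/4 + 1 - (-2*log(3) + sqrt(2)/4) = 1.
So G(x) = sqrt(2*x**2 + 2)/4 + 2*log(2*x**2 + 1/3) + 1.
Check: d/dx[sqrt(2*x**2 + 2)/4 + 2*log(2*x**2 + 1/3) + 1] = (6*sqrt(2)*x**3 + 96*x*sqrt(x**2 + 1) + sqrt(2)*x)/(24*x**2*sqrt(x**2 + 1) + 4*sqrt(x**2 + 1)), which equals G'(x).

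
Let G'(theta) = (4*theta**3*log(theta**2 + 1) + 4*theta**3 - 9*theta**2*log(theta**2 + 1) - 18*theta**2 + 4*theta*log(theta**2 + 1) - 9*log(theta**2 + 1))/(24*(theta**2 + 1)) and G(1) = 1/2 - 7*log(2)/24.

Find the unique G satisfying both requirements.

G(theta) = -(-theta**2/3 + 3*theta/2)*log(theta**2 + 1)/4 + 1/2

G'(theta) has the shape u'v + uv' for u = theta**2/12 - 3*theta/8 and v = log(theta**2 + 1) — it is the derivative of the product u*v.
A general antiderivative is -(-theta**2/3 + 3*theta/2)*log(theta**2 + 1)/4 + C.
The condition gives C = 1/2 - 7*log(2)/24 - (-7*log(2)/24) = 1/2.
So G(theta) = -(-theta**2/3 + 3*theta/2)*log(theta**2 + 1)/4 + 1/2.
Check: d/dtheta[-(-theta**2/3 + 3*theta/2)*log(theta**2 + 1)/4 + 1/2] = (4*theta**3*log(theta**2 + 1) + 4*theta**3 - 9*theta**2*log(theta**2 + 1) - 18*theta**2 + 4*theta*log(theta**2 + 1) - 9*log(theta**2 + 1))/(24*theta**2 + 24), which equals G'(theta).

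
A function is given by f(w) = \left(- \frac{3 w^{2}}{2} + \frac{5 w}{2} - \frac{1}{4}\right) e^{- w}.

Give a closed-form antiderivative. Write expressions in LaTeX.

f has the shape u'v + uv' for u = \frac{3 w^{2}}{2} + \frac{w}{2} + \frac{3}{4} and v = e^{- w} — it is the derivative of the product u*v.
Check: d/dw[\frac{\left(6 w^{2} + 2 w + 3\right) e^{- w}}{4}] = \frac{\left(- 6 w^{2} + 10 w - 1\right) e^{- w}}{4}, which equals f(w).

An antiderivative is F(w) = \frac{\left(6 w^{2} + 2 w + 3\right) e^{- w}}{4}.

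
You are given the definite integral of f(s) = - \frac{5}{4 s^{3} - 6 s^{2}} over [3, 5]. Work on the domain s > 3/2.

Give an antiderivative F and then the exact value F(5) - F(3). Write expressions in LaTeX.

Antiderivative: F(s) = \frac{5 \log{\left(s \right)}}{9} - \frac{5 \log{\left(s - \frac{3}{2} \right)}}{9} - \frac{5}{6 s}; value = - \frac{5 \log{\left(\frac{7}{2} \right)}}{9} - \frac{5 \log{\left(3 \right)}}{9} + \frac{1}{9} + \frac{5 \log{\left(\frac{3}{2} \right)}}{9} + \frac{5 \log{\left(5 \right)}}{9}

The denominator factors as 2 s^{2} \left(2 s - 3\right); partial fractions split f into directly integrable pieces: - \frac{10}{9 \left(2 s - 3\right)} + \frac{5}{9 s} + \frac{5}{6 s^{2}}.
F(s) = \frac{5 \log{\left(s \right)}}{9} - \frac{5 \log{\left(s - \frac{3}{2} \right)}}{9} - \frac{5}{6 s} is an antiderivative of f.
Check: d/ds[\frac{5 \log{\left(s \right)}}{9} - \frac{5 \log{\left(s - \frac{3}{2} \right)}}{9} - \frac{5}{6 s}] = - \frac{5}{4 s^{3} - 6 s^{2}} = f(s).
F(5) = - \frac{5 \log{\left(\frac{7}{2} \right)}}{9} - \frac{1}{6} + \frac{5 \log{\left(5 \right)}}{9}; F(3) = - \frac{5}{18} - \frac{5 \log{\left(\frac{3}{2} \right)}}{9} + \frac{5 \log{\left(3 \right)}}{9}.
Integral = F(5) - F(3) = - \frac{5 \log{\left(\frac{7}{2} \right)}}{9} - \frac{5 \log{\left(3 \right)}}{9} + \frac{1}{9} + \frac{5 \log{\left(\frac{3}{2} \right)}}{9} + \frac{5 \log{\left(5 \right)}}{9}.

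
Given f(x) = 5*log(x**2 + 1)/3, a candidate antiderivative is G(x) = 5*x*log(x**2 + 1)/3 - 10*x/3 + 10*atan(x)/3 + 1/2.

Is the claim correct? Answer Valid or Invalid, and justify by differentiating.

Valid - the claim checks out under differentiation.

d/dx[G] = 5*log(x**2 + 1)/3
This equals f(x) exactly, so the claim holds.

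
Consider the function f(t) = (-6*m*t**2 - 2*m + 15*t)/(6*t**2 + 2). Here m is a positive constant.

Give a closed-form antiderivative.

An antiderivative is F(t) = -m*t + 5*log(3*t**2 + 1)/4.

Check any antiderivative F(t) by computing F'(t) and comparing it with f(t).
Check: d/dt[-m*t + 5*log(3*t**2 + 1)/4] = (-6*m*t**2 - 2*m + 15*t)/(6*t**2 + 2) = f(t).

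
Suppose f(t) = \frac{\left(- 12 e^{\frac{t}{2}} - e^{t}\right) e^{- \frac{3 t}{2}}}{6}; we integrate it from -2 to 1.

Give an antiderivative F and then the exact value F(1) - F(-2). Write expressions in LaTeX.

An antiderivative F(t) passes only if d/dt[F] lands on f(t) exactly.
F(t) = \frac{\left(6 e^{\frac{t}{2}} + e^{t}\right) e^{- \frac{3 t}{2}}}{3} is an antiderivative of f.
Check: d/dt[\frac{\left(6 e^{\frac{t}{2}} + e^{t}\right) e^{- \frac{3 t}{2}}}{3}] = \frac{\left(- 12 e^{\frac{t}{2}} - e^{t}\right) e^{- \frac{3 t}{2}}}{6} = f(t).
F(1) = \frac{1}{3 e^{\frac{1}{2}}} + \frac{2}{e}; F(-2) = \frac{e}{3} + 2 e^{2}.
Integral = F(1) - F(-2) = - 2 e^{2} - \frac{e}{3} + \frac{1}{3 e^{\frac{1}{2}}} + \frac{2}{e}.

Antiderivative: F(t) = \frac{\left(6 e^{\frac{t}{2}} + e^{t}\right) e^{- \frac{3 t}{2}}}{3}; value = - 2 e^{2} - \frac{e}{3} + \frac{1}{3 e^{\frac{1}{2}}} + \frac{2}{e}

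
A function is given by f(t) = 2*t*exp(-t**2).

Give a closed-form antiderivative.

An antiderivative is F(t) = -exp(-t**2).

The substitution u = -t**2 works: f is exactly (dF/du)*(du/dt) for that inner function.
Check: d/dt[-exp(-t**2)] = 2*t*exp(-t**2) = f(t).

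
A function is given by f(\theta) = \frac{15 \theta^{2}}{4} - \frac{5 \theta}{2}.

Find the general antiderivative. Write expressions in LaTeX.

Integrate term by term and add the pieces.
Check: d/d\theta[\frac{5 \theta^{2} \left(\theta - 1\right)}{4}] = \frac{15 \theta^{2}}{4} - \frac{5 \theta}{2} = f(\theta).

F(\theta) = \frac{5 \theta^{2} \left(\theta - 1\right)}{4} + C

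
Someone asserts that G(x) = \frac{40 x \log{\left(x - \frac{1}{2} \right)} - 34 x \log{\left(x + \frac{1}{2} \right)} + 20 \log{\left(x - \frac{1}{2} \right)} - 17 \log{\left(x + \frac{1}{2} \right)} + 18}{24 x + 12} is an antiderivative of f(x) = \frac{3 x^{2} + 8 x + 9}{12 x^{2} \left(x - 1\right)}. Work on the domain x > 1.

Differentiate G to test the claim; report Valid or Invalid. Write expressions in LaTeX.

Invalid: d/dx[G] - f = \frac{- 12 x^{4} - 76 x^{3} - 127 x^{2} + 26 x + 9}{96 x^{6} - 48 x^{5} - 72 x^{4} + 12 x^{3} + 12 x^{2}}, which is not 0.

d/dx[G] = \frac{12 x^{2} + 44 x + 55}{48 x^{3} + 24 x^{2} - 12 x - 6}
d/dx[G] - f(x) = \frac{- 12 x^{4} - 76 x^{3} - 127 x^{2} + 26 x + 9}{96 x^{6} - 48 x^{5} - 72 x^{4} + 12 x^{3} + 12 x^{2}} != 0.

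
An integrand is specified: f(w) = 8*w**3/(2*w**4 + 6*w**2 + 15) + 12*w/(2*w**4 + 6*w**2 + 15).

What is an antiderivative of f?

f matches the chain-rule pattern g'(h)*h' with inner function h(w) = w**4/3 + w**2 + 5/2; substituting u = h(w) collapses the integral.
Check: d/dw[log(w**4/3 + w**2 + 5/2)] = (8*w**3 + 12*w)/(2*w**4 + 6*w**2 + 15), which equals f(w).

An antiderivative is F(w) = log(w**4/3 + w**2 + 5/2).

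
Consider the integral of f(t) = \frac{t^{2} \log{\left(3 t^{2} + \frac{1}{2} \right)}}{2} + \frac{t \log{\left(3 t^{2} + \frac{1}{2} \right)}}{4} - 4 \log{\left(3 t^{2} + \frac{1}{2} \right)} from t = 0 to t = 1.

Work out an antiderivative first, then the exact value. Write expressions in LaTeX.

Integrate term by term and add the pieces.
F(t) = \frac{t^{3} \log{\left(3 t^{2} + \frac{1}{2} \right)}}{6} - \frac{t^{3}}{9} + \frac{t^{2} \log{\left(3 t^{2} + \frac{1}{2} \right)}}{8} - \frac{t^{2}}{8} - 4 t \log{\left(3 t^{2} + \frac{1}{2} \right)} + \frac{145 t}{18} + \frac{\log{\left(t^{2} + \frac{1}{6} \right)}}{48} - \frac{145 \sqrt{6} \operatorname{atan}{\left(\sqrt{6} t \right)}}{108} is an antiderivative of f.
Check: d/dt[\frac{t^{3} \log{\left(3 t^{2} + \frac{1}{2} \right)}}{6} - \frac{t^{3}}{9} + \frac{t^{2} \log{\left(3 t^{2} + \frac{1}{2} \right)}}{8} - \frac{t^{2}}{8} - 4 t \log{\left(3 t^{2} + \frac{1}{2} \right)} + \frac{145 t}{18} + \frac{\log{\left(t^{2} + \frac{1}{6} \right)}}{48} - \frac{145 \sqrt{6} \operatorname{atan}{\left(\sqrt{6} t \right)}}{108}] = \frac{t^{2} \log{\left(3 t^{2} + \frac{1}{2} \right)}}{2} + \frac{t \log{\left(3 t^{2} + \frac{1}{2} \right)}}{4} - 4 \log{\left(3 t^{2} + \frac{1}{2} \right)} = f(t).
F(1) = - \frac{89 \log{\left(\frac{7}{2} \right)}}{24} - \frac{145 \sqrt{6} \operatorname{atan}{\left(\sqrt{6} \right)}}{108} + \frac{\log{\left(\frac{7}{6} \right)}}{48} + \frac{563}{72}; F(0) = - \frac{\log{\left(6 \right)}}{48}.
Integral = F(1) - F(0) = - \frac{89 \log{\left(\frac{7}{2} \right)}}{24} - \frac{145 \sqrt{6} \operatorname{atan}{\left(\sqrt{6} \right)}}{108} + \frac{\log{\left(\frac{7}{6} \right)}}{48} + \frac{\log{\left(6 \right)}}{48} + \frac{563}{72}.

Antiderivative: F(t) = \frac{t^{3} \log{\left(3 t^{2} + \frac{1}{2} \right)}}{6} - \frac{t^{3}}{9} + \frac{t^{2} \log{\left(3 t^{2} + \frac{1}{2} \right)}}{8} - \frac{t^{2}}{8} - 4 t \log{\left(3 t^{2} + \frac{1}{2} \right)} + \frac{145 t}{18} + \frac{\log{\left(t^{2} + \frac{1}{6} \right)}}{48} - \frac{145 \sqrt{6} \operatorname{atan}{\left(\sqrt{6} t \right)}}{108}; value = - \frac{89 \log{\left(\frac{7}{2} \right)}}{24} - \frac{145 \sqrt{6} \operatorname{atan}{\left(\sqrt{6} \right)}}{108} + \frac{\log{\left(\frac{7}{6} \right)}}{48} + \frac{\log{\left(6 \right)}}{48} + \frac{563}{72}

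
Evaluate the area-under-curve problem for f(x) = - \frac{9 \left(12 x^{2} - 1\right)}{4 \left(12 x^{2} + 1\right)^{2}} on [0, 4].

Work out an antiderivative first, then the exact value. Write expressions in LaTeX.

Antiderivative: F(x) = \frac{9 x}{4 \left(12 x^{2} + 1\right)}; value = \frac{9}{193}

f has the shape u'v + uv' for u = \frac{3 x}{4} and v = \frac{1}{4 x^{2} + \frac{1}{3}} — it is the derivative of the product u*v.
F(x) = \frac{9 x}{4 \left(12 x^{2} + 1\right)} is an antiderivative of f.
Check: d/dx[\frac{9 x}{4 \left(12 x^{2} + 1\right)}] = \frac{9 - 108 x^{2}}{576 x^{4} + 96 x^{2} + 4}, which equals f(x).
F(4) = \frac{9}{193}; F(0) = 0.
Integral = F(4) - F(0) = \frac{9}{193}.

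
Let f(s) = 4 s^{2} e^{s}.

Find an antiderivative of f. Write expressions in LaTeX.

An antiderivative is F(s) = 4 s^{2} e^{s} - 8 s e^{s} + 8 e^{s}.

f has the shape u'v + uv' for u = 4 s^{2} - 8 s + 8 and v = e^{s} — it is the derivative of the product u*v.
Check: d/ds[4 s^{2} e^{s} - 8 s e^{s} + 8 e^{s}] = 4 s^{2} e^{s} = f(s).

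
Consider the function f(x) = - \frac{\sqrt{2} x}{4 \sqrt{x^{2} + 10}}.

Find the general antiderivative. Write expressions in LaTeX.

The substitution u = \frac{x^{2}}{2} + 5 works: f is exactly (dF/du)*(du/dx) for that inner function.
Check: d/dx[- \frac{\sqrt{2} \sqrt{x^{2} + 10}}{4}] = - \frac{\sqrt{2} x}{4 \sqrt{x^{2} + 10}} = f(x).

F(x) = - \frac{\sqrt{2} \sqrt{x^{2} + 10}}{4} + C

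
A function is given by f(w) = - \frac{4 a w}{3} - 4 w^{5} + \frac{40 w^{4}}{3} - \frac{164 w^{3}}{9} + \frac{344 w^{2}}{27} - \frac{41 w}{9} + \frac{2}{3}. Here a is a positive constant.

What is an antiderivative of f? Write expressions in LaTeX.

The integrand splits into summands that can be handled one at a time.
Check: d/dw[- \frac{2 a w^{2}}{3} - \frac{2 w^{6}}{3} + \frac{8 w^{5}}{3} - \frac{41 w^{4}}{9} + \frac{344 w^{3}}{81} - \frac{41 w^{2}}{18} + \frac{2 w}{3}] = - \frac{4 a w}{3} - 4 w^{5} + \frac{40 w^{4}}{3} - \frac{164 w^{3}}{9} + \frac{344 w^{2}}{27} - \frac{41 w}{9} + \frac{2}{3} = f(w).

An antiderivative is F(w) = - \frac{2 a w^{2}}{3} - \frac{2 w^{6}}{3} + \frac{8 w^{5}}{3} - \frac{41 w^{4}}{9} + \frac{344 w^{3}}{81} - \frac{41 w^{2}}{18} + \frac{2 w}{3}.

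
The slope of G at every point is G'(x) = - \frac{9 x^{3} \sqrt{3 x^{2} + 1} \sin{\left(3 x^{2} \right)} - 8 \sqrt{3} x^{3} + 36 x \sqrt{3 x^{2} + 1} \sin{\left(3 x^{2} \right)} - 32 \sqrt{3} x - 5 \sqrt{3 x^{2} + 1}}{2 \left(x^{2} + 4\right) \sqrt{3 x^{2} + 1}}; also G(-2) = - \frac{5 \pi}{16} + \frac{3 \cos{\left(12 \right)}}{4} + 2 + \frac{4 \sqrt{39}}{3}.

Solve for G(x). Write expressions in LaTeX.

Any candidate G(x) must reproduce the stated G'(x) exactly.
A general antiderivative is 4 \sqrt{x^{2} + \frac{1}{3}} + \frac{3 \cos{\left(3 x^{2} \right)}}{4} + \frac{5 \operatorname{atan}{\left(\frac{x}{2} \right)}}{4} + C.
The condition gives C = - \frac{5 \pi}{16} + \frac{3 \cos{\left(12 \right)}}{4} + 2 + \frac{4 \sqrt{39}}{3} - (- \frac{5 \pi}{16} + \frac{3 \cos{\left(12 \right)}}{4} + \frac{4 \sqrt{39}}{3}) = 2.
So G(x) = \frac{16 \sqrt{3} \sqrt{3 x^{2} + 1} + 9 \cos{\left(3 x^{2} \right)} + 15 \operatorname{atan}{\left(\frac{x}{2} \right)} + 24}{12}.
Check: d/dx[\frac{16 \sqrt{3} \sqrt{3 x^{2} + 1} + 9 \cos{\left(3 x^{2} \right)} + 15 \operatorname{atan}{\left(\frac{x}{2} \right)} + 24}{12}] = \frac{- 9 x^{3} \sqrt{3 x^{2} + 1} \sin{\left(3 x^{2} \right)} + 8 \sqrt{3} x^{3} - 36 x \sqrt{3 x^{2} + 1} \sin{\left(3 x^{2} \right)} + 32 \sqrt{3} x + 5 \sqrt{3 x^{2} + 1}}{2 x^{2} \sqrt{3 x^{2} + 1} + 8 \sqrt{3 x^{2} + 1}}, which equals G'(x).

G(x) = \frac{16 \sqrt{3} \sqrt{3 x^{2} + 1} + 9 \cos{\left(3 x^{2} \right)} + 15 \operatorname{atan}{\left(\frac{x}{2} \right)} + 24}{12}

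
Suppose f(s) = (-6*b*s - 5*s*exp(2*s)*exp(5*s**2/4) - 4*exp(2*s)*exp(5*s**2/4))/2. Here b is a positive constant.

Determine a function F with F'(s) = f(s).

An antiderivative is F(s) = -3*b*s**2/2 - exp(2*s)*exp(5*s**2/4).

Differentiate the proposed F(s) back; it has to land on f(s) exactly.
Check: d/ds[-3*b*s**2/2 - exp(2*s)*exp(5*s**2/4)] = -3*b*s - 5*s*exp(2*s)*exp(5*s**2/4)/2 - 2*exp(2*s)*exp(5*s**2/4), which equals f(s).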